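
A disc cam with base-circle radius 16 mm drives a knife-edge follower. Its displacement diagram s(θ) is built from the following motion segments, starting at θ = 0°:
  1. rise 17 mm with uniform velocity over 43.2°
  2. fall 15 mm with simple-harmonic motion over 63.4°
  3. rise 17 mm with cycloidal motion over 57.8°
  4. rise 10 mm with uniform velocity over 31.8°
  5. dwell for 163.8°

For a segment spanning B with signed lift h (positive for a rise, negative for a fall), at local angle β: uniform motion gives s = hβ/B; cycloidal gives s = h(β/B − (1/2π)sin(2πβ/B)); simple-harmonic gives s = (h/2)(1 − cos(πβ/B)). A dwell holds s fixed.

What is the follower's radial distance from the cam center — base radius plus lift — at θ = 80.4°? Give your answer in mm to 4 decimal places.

seg 1 [0°–43.2°] uniform, h=17: full span → s += 17 → s = 17.0000
seg 2 [43.2°–106.6°] simple-harmonic, h=-15: θ=80.4° here. β=37.2, B=63.4. -15/2·(1 − cos(π·0.5868)) = -9.5188 → s = 7.4812
radial distance = base radius + s = 16 + 7.4812 = 23.4812

23.4812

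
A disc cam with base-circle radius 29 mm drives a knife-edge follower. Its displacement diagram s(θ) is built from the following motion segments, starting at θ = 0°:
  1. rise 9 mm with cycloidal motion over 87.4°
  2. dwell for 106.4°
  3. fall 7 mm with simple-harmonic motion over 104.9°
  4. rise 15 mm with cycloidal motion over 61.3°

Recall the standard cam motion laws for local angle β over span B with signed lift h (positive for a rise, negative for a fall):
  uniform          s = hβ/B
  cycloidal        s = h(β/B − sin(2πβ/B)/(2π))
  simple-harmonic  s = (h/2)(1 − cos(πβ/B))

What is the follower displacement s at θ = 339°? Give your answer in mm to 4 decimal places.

seg 1 [0°–87.4°] cycloidal, h=9: full span → s += 9 → s = 9.0000
seg 2 [87.4°–193.8°] dwell: s stays 9.0000
seg 3 [193.8°–298.7°] simple-harmonic, h=-7: full span → s += -7 → s = 2.0000
seg 4 [298.7°–360°] cycloidal, h=15: θ=339° here. β=40.3, B=61.3. 15·(0.6574 − sin(2π·0.6574)/(2π)) = 11.8560 → s = 13.8560

13.8560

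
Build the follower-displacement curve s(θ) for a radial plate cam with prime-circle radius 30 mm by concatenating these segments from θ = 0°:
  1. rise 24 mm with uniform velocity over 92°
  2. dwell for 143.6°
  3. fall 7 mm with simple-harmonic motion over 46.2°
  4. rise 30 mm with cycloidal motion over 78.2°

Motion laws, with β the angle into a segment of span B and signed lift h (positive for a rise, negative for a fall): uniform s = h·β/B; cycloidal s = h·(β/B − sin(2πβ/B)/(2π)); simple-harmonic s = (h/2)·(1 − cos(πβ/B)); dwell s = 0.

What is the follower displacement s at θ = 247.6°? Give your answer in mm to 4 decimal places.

seg 1 [0°–92°] uniform, h=24: full span → s += 24 → s = 24.0000
seg 2 [92°–235.6°] dwell: s stays 24.0000
seg 3 [235.6°–281.8°] simple-harmonic, h=-7: θ=247.6° here. β=12, B=46.2. -7/2·(1 − cos(π·0.2597)) = -1.1020 → s = 22.8980

22.8980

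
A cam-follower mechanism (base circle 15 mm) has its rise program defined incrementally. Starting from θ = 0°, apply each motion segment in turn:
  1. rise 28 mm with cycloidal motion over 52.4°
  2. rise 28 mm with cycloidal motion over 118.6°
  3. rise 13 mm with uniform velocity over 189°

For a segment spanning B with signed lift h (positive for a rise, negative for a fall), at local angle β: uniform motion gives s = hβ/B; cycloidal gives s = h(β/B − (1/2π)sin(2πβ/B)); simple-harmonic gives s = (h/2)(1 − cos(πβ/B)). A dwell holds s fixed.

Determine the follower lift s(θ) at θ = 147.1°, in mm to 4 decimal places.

seg 1 [0°–52.4°] cycloidal, h=28: full span → s += 28 → s = 28.0000
seg 2 [52.4°–171°] cycloidal, h=28: θ=147.1° here. β=94.7, B=118.6. 28·(0.7985 − sin(2π·0.7985)/(2π)) = 26.6087 → s = 54.6087

54.6087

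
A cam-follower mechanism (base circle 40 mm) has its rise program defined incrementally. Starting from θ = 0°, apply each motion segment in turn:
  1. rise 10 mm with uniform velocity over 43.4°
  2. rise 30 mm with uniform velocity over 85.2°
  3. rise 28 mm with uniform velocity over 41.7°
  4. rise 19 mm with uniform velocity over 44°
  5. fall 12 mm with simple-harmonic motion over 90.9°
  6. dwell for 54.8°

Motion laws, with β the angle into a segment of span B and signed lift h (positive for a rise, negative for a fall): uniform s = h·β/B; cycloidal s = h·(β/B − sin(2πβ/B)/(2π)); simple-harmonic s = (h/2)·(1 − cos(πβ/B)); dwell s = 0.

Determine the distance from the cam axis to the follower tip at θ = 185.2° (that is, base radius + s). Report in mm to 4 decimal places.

seg 1 [0°–43.4°] uniform, h=10: full span → s += 10 → s = 10.0000
seg 2 [43.4°–128.6°] uniform, h=30: full span → s += 30 → s = 40.0000
seg 3 [128.6°–170.3°] uniform, h=28: full span → s += 28 → s = 68.0000
seg 4 [170.3°–214.3°] uniform, h=19: θ=185.2° here. β=14.9, B=44. 19·14.9/44 = 6.4341 → s = 74.4341
radial distance = base radius + s = 40 + 74.4341 = 114.4341

114.4341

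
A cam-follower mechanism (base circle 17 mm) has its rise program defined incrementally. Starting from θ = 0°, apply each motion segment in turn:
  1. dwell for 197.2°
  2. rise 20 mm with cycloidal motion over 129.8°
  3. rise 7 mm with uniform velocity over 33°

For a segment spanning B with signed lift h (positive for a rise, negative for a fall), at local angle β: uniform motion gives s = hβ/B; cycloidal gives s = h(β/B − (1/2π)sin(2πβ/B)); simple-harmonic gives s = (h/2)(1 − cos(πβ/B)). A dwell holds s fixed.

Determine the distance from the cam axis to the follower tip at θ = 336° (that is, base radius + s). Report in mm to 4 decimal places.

seg 1 [0°–197.2°] dwell: s stays 0.0000
seg 2 [197.2°–327°] cycloidal, h=20: full span → s += 20 → s = 20.0000
seg 3 [327°–360°] uniform, h=7: θ=336° here. β=9, B=33. 7·9/33 = 1.9091 → s = 21.9091
radial distance = base radius + s = 17 + 21.9091 = 38.9091

38.9091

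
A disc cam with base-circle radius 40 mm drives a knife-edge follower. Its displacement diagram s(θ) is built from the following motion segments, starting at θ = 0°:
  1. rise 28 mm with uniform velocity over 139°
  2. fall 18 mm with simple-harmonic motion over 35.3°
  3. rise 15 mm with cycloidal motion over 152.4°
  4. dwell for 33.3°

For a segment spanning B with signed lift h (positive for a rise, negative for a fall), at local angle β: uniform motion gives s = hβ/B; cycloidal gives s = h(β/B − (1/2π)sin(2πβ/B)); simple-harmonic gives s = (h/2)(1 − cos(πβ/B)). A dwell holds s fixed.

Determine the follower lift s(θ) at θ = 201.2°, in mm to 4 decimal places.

seg 1 [0°–139°] uniform, h=28: full span → s += 28 → s = 28.0000
seg 2 [139°–174.3°] simple-harmonic, h=-18: full span → s += -18 → s = 10.0000
seg 3 [174.3°–326.7°] cycloidal, h=15: θ=201.2° here. β=26.9, B=152.4. 15·(0.1765 − sin(2π·0.1765)/(2π)) = 0.5103 → s = 10.5103

10.5103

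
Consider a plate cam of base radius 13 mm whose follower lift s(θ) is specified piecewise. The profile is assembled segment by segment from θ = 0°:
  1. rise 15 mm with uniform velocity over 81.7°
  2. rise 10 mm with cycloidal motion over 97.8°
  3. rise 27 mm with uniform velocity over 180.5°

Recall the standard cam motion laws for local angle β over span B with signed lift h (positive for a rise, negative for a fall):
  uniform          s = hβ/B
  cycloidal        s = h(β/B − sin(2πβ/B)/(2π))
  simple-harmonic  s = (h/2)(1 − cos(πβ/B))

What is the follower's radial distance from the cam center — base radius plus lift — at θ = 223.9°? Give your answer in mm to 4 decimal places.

seg 1 [0°–81.7°] uniform, h=15: full span → s += 15 → s = 15.0000
seg 2 [81.7°–179.5°] cycloidal, h=10: full span → s += 10 → s = 25.0000
seg 3 [179.5°–360°] uniform, h=27: θ=223.9° here. β=44.4, B=180.5. 27·44.4/180.5 = 6.6416 → s = 31.6416
radial distance = base radius + s = 13 + 31.6416 = 44.6416

44.6416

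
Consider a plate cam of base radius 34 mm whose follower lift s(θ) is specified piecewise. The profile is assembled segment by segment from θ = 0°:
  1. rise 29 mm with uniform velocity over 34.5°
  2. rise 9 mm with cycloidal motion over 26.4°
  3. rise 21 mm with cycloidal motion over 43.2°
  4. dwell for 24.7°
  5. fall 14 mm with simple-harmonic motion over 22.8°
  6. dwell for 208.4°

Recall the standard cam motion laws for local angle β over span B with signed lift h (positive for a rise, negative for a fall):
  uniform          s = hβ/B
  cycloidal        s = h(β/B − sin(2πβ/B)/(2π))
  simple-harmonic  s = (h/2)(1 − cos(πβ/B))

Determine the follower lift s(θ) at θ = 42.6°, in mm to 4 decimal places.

seg 1 [0°–34.5°] uniform, h=29: full span → s += 29 → s = 29.0000
seg 2 [34.5°–60.9°] cycloidal, h=9: θ=42.6° here. β=8.1, B=26.4. 9·(0.3068 − sin(2π·0.3068)/(2π)) = 1.4193 → s = 30.4193

30.4193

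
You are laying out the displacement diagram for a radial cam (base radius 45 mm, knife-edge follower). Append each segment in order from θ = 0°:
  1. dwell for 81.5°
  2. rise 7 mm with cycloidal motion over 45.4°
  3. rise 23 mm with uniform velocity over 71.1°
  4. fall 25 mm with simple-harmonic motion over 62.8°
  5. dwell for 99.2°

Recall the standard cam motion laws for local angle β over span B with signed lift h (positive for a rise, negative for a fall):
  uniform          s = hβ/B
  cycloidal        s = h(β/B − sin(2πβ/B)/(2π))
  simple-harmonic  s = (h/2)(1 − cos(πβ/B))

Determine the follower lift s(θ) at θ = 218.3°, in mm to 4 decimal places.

seg 1 [0°–81.5°] dwell: s stays 0.0000
seg 2 [81.5°–126.9°] cycloidal, h=7: full span → s += 7 → s = 7.0000
seg 3 [126.9°–198°] uniform, h=23: full span → s += 23 → s = 30.0000
seg 4 [198°–260.8°] simple-harmonic, h=-25: θ=218.3° here. β=20.3, B=62.8. -25/2·(1 − cos(π·0.3232)) = -5.9102 → s = 24.0898

24.0898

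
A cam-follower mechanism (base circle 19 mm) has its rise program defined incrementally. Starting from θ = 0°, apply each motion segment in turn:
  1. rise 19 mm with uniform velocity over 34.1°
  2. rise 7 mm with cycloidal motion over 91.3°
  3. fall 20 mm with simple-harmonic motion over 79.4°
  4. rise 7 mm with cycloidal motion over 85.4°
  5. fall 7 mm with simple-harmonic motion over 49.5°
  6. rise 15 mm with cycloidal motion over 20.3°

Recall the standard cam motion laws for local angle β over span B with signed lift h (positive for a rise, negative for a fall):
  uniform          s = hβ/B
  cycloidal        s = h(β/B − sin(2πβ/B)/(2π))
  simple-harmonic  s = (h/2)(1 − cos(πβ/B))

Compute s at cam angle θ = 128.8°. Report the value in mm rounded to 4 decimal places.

seg 1 [0°–34.1°] uniform, h=19: full span → s += 19 → s = 19.0000
seg 2 [34.1°–125.4°] cycloidal, h=7: full span → s += 7 → s = 26.0000
seg 3 [125.4°–204.8°] simple-harmonic, h=-20: θ=128.8° here. β=3.4, B=79.4. -20/2·(1 − cos(π·0.0428)) = -0.0904 → s = 25.9096

25.9096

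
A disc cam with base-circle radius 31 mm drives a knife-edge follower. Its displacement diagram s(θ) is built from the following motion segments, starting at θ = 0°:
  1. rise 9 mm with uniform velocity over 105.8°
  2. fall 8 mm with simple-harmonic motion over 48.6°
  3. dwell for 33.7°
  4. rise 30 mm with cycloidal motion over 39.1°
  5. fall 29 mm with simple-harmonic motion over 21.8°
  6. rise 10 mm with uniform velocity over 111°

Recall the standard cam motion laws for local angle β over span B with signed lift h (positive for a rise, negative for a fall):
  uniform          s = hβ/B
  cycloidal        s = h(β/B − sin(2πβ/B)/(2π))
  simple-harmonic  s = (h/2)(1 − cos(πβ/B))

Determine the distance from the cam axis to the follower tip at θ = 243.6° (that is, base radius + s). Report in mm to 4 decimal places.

seg 1 [0°–105.8°] uniform, h=9: full span → s += 9 → s = 9.0000
seg 2 [105.8°–154.4°] simple-harmonic, h=-8: full span → s += -8 → s = 1.0000
seg 3 [154.4°–188.1°] dwell: s stays 1.0000
seg 4 [188.1°–227.2°] cycloidal, h=30: full span → s += 30 → s = 31.0000
seg 5 [227.2°–249°] simple-harmonic, h=-29: θ=243.6° here. β=16.4, B=21.8. -29/2·(1 − cos(π·0.7523)) = -24.8267 → s = 6.1733
radial distance = base radius + s = 31 + 6.1733 = 37.1733

37.1733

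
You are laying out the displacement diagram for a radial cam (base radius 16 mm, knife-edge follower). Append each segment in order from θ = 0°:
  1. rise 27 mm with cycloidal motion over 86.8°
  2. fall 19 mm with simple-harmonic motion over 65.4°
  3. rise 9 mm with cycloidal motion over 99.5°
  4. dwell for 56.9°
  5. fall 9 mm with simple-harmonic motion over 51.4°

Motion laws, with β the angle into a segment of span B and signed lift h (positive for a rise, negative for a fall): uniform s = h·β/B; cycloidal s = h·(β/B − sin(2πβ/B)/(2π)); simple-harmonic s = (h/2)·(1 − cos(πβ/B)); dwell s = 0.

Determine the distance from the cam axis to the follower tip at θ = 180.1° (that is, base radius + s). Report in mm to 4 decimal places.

seg 1 [0°–86.8°] cycloidal, h=27: full span → s += 27 → s = 27.0000
seg 2 [86.8°–152.2°] simple-harmonic, h=-19: full span → s += -19 → s = 8.0000
seg 3 [152.2°–251.7°] cycloidal, h=9: θ=180.1° here. β=27.9, B=99.5. 9·(0.2804 − sin(2π·0.2804)/(2π)) = 1.1173 → s = 9.1173
radial distance = base radius + s = 16 + 9.1173 = 25.1173

25.1173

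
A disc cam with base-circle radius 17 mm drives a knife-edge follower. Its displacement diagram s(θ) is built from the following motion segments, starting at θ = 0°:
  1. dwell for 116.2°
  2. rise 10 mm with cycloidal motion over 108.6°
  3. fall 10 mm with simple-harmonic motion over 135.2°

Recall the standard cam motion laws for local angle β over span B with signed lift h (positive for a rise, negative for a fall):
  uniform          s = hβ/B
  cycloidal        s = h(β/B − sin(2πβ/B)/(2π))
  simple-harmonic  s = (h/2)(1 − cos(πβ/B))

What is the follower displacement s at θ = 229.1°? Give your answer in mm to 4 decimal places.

seg 1 [0°–116.2°] dwell: s stays 0.0000
seg 2 [116.2°–224.8°] cycloidal, h=10: full span → s += 10 → s = 10.0000
seg 3 [224.8°–360°] simple-harmonic, h=-10: θ=229.1° here. β=4.3, B=135.2. -10/2·(1 − cos(π·0.0318)) = -0.0249 → s = 9.9751

9.9751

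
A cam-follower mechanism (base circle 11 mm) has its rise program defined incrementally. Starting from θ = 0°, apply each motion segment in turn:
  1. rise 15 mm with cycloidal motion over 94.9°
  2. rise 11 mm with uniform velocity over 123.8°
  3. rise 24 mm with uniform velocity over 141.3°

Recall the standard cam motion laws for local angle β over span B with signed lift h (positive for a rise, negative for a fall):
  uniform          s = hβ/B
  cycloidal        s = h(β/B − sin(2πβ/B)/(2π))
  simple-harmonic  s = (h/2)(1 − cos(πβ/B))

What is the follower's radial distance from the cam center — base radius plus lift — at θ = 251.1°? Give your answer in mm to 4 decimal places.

seg 1 [0°–94.9°] cycloidal, h=15: full span → s += 15 → s = 15.0000
seg 2 [94.9°–218.7°] uniform, h=11: full span → s += 11 → s = 26.0000
seg 3 [218.7°–360°] uniform, h=24: θ=251.1° here. β=32.4, B=141.3. 24·32.4/141.3 = 5.5032 → s = 31.5032
radial distance = base radius + s = 11 + 31.5032 = 42.5032

42.5032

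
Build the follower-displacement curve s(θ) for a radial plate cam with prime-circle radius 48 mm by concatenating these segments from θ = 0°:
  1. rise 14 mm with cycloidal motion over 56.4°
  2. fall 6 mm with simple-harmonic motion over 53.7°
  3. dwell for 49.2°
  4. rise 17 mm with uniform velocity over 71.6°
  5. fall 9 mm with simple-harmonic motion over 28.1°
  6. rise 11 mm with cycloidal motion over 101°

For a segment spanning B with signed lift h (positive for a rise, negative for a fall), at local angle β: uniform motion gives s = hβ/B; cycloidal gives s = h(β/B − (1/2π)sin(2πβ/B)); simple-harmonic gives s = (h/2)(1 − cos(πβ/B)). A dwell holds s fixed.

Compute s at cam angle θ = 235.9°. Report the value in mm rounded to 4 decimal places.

seg 1 [0°–56.4°] cycloidal, h=14: full span → s += 14 → s = 14.0000
seg 2 [56.4°–110.1°] simple-harmonic, h=-6: full span → s += -6 → s = 8.0000
seg 3 [110.1°–159.3°] dwell: s stays 8.0000
seg 4 [159.3°–230.9°] uniform, h=17: full span → s += 17 → s = 25.0000
seg 5 [230.9°–259°] simple-harmonic, h=-9: θ=235.9° here. β=5, B=28.1. -9/2·(1 − cos(π·0.1779)) = -0.6850 → s = 24.3150

24.3150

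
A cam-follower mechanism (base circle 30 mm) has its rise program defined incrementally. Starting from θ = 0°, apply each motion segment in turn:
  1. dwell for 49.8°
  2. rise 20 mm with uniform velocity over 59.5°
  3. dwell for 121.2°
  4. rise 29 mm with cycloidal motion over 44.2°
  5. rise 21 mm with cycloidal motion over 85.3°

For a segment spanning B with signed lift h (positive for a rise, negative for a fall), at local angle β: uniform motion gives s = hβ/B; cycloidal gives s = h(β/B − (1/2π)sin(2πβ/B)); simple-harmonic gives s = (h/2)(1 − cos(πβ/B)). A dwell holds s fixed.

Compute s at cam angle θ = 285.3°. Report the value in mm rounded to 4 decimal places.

seg 1 [0°–49.8°] dwell: s stays 0.0000
seg 2 [49.8°–109.3°] uniform, h=20: full span → s += 20 → s = 20.0000
seg 3 [109.3°–230.5°] dwell: s stays 20.0000
seg 4 [230.5°–274.7°] cycloidal, h=29: full span → s += 29 → s = 49.0000
seg 5 [274.7°–360°] cycloidal, h=21: θ=285.3° here. β=10.6, B=85.3. 21·(0.1243 − sin(2π·0.1243)/(2π)) = 0.2572 → s = 49.2572

49.2572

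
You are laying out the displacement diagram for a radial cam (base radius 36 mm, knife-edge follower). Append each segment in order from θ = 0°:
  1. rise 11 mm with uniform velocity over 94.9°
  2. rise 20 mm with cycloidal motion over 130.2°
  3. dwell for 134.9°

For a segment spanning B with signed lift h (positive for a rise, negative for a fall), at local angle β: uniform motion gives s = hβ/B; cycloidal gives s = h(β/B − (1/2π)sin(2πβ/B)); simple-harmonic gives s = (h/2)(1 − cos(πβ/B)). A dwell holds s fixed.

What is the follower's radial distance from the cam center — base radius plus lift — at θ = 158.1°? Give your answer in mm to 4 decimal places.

seg 1 [0°–94.9°] uniform, h=11: full span → s += 11 → s = 11.0000
seg 2 [94.9°–225.1°] cycloidal, h=20: θ=158.1° here. β=63.2, B=130.2. 20·(0.4854 − sin(2π·0.4854)/(2π)) = 9.4167 → s = 20.4167
radial distance = base radius + s = 36 + 20.4167 = 56.4167

56.4167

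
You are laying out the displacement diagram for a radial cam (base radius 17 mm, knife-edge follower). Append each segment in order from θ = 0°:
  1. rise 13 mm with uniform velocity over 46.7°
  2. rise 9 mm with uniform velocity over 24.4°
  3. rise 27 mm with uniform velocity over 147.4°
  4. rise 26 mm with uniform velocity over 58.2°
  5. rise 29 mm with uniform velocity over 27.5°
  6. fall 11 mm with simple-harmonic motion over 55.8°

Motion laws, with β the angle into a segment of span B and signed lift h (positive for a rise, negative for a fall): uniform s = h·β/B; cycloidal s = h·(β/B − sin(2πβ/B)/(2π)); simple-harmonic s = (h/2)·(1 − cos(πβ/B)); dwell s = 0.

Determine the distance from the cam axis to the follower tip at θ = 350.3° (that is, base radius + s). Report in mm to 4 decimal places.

seg 1 [0°–46.7°] uniform, h=13: full span → s += 13 → s = 13.0000
seg 2 [46.7°–71.1°] uniform, h=9: full span → s += 9 → s = 22.0000
seg 3 [71.1°–218.5°] uniform, h=27: full span → s += 27 → s = 49.0000
seg 4 [218.5°–276.7°] uniform, h=26: full span → s += 26 → s = 75.0000
seg 5 [276.7°–304.2°] uniform, h=29: full span → s += 29 → s = 104.0000
seg 6 [304.2°–360°] simple-harmonic, h=-11: θ=350.3° here. β=46.1, B=55.8. -11/2·(1 − cos(π·0.8262)) = -10.2000 → s = 93.8000
radial distance = base radius + s = 17 + 93.8000 = 110.8000

110.8000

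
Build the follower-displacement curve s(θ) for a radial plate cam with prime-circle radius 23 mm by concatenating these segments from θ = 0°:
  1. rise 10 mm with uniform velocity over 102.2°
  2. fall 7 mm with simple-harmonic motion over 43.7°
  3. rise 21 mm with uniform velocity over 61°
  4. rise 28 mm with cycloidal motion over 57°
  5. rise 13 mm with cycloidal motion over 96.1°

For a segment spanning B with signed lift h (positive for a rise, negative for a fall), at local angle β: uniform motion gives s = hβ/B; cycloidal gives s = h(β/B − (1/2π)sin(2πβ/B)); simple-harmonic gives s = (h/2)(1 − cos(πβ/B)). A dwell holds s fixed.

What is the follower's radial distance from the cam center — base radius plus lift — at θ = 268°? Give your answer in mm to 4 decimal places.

seg 1 [0°–102.2°] uniform, h=10: full span → s += 10 → s = 10.0000
seg 2 [102.2°–145.9°] simple-harmonic, h=-7: full span → s += -7 → s = 3.0000
seg 3 [145.9°–206.9°] uniform, h=21: full span → s += 21 → s = 24.0000
seg 4 [206.9°–263.9°] cycloidal, h=28: full span → s += 28 → s = 52.0000
seg 5 [263.9°–360°] cycloidal, h=13: θ=268° here. β=4.1, B=96.1. 13·(0.0427 − sin(2π·0.0427)/(2π)) = 0.0066 → s = 52.0066
radial distance = base radius + s = 23 + 52.0066 = 75.0066

75.0066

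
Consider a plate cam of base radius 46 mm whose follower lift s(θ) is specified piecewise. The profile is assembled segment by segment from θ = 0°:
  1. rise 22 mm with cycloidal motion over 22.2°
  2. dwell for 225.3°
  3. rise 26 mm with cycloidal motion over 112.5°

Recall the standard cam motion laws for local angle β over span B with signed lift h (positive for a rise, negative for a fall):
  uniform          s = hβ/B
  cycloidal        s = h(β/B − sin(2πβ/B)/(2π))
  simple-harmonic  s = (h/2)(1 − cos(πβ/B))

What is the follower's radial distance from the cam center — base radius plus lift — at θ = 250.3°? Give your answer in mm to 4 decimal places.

seg 1 [0°–22.2°] cycloidal, h=22: full span → s += 22 → s = 22.0000
seg 2 [22.2°–247.5°] dwell: s stays 22.0000
seg 3 [247.5°–360°] cycloidal, h=26: θ=250.3° here. β=2.8, B=112.5. 26·(0.0249 − sin(2π·0.0249)/(2π)) = 0.0026 → s = 22.0026
radial distance = base radius + s = 46 + 22.0026 = 68.0026

68.0026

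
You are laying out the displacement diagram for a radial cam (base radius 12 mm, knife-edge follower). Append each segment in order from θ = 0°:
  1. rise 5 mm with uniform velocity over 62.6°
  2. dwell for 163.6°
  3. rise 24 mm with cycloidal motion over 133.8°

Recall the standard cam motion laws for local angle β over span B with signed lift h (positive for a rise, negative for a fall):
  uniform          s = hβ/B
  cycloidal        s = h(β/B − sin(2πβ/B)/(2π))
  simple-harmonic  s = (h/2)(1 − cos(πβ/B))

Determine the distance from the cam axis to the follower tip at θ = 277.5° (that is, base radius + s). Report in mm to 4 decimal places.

seg 1 [0°–62.6°] uniform, h=5: full span → s += 5 → s = 5.0000
seg 2 [62.6°–226.2°] dwell: s stays 5.0000
seg 3 [226.2°–360°] cycloidal, h=24: θ=277.5° here. β=51.3, B=133.8. 24·(0.3834 − sin(2π·0.3834)/(2π)) = 6.6472 → s = 11.6472
radial distance = base radius + s = 12 + 11.6472 = 23.6472

23.6472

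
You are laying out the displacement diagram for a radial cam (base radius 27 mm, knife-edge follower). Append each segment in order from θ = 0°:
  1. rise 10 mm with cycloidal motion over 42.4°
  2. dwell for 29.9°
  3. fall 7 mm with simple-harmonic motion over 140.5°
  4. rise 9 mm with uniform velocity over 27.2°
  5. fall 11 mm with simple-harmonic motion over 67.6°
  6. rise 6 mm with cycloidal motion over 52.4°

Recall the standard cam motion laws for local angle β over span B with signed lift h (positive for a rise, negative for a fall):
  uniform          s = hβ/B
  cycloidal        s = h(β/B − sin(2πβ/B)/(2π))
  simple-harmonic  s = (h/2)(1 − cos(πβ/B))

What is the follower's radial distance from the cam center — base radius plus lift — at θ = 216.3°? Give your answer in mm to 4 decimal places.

seg 1 [0°–42.4°] cycloidal, h=10: full span → s += 10 → s = 10.0000
seg 2 [42.4°–72.3°] dwell: s stays 10.0000
seg 3 [72.3°–212.8°] simple-harmonic, h=-7: full span → s += -7 → s = 3.0000
seg 4 [212.8°–240°] uniform, h=9: θ=216.3° here. β=3.5, B=27.2. 9·3.5/27.2 = 1.1581 → s = 4.1581
radial distance = base radius + s = 27 + 4.1581 = 31.1581

31.1581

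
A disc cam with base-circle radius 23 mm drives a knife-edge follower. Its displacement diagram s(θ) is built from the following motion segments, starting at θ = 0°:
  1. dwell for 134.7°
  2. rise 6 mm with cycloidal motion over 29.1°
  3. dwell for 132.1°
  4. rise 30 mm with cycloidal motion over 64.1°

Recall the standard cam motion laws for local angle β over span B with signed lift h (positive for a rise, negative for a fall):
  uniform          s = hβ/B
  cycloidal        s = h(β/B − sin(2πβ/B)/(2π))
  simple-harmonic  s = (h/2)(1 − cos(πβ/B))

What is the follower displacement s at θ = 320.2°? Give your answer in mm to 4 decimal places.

seg 1 [0°–134.7°] dwell: s stays 0.0000
seg 2 [134.7°–163.8°] cycloidal, h=6: full span → s += 6 → s = 6.0000
seg 3 [163.8°–295.9°] dwell: s stays 6.0000
seg 4 [295.9°–360°] cycloidal, h=30: θ=320.2° here. β=24.3, B=64.1. 30·(0.3791 − sin(2π·0.3791)/(2π)) = 8.0846 → s = 14.0846

14.0846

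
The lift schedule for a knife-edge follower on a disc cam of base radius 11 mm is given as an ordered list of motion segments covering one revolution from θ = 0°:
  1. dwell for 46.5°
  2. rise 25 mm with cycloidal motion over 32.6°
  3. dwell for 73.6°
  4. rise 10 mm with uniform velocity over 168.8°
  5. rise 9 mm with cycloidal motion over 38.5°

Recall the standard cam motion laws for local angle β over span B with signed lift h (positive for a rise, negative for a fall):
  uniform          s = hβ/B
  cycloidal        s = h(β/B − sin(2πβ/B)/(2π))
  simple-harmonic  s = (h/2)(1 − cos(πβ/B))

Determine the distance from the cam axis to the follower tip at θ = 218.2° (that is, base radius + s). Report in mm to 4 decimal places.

seg 1 [0°–46.5°] dwell: s stays 0.0000
seg 2 [46.5°–79.1°] cycloidal, h=25: full span → s += 25 → s = 25.0000
seg 3 [79.1°–152.7°] dwell: s stays 25.0000
seg 4 [152.7°–321.5°] uniform, h=10: θ=218.2° here. β=65.5, B=168.8. 10·65.5/168.8 = 3.8803 → s = 28.8803
radial distance = base radius + s = 11 + 28.8803 = 39.8803

39.8803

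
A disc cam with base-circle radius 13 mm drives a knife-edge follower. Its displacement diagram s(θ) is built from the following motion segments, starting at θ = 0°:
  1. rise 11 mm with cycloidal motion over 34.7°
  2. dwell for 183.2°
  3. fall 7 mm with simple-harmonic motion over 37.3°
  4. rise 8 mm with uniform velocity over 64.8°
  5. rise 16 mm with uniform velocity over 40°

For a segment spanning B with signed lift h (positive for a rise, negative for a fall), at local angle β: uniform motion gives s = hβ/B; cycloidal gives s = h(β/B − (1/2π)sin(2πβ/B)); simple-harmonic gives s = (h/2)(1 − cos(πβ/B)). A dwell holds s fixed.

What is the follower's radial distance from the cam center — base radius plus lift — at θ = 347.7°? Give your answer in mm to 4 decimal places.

seg 1 [0°–34.7°] cycloidal, h=11: full span → s += 11 → s = 11.0000
seg 2 [34.7°–217.9°] dwell: s stays 11.0000
seg 3 [217.9°–255.2°] simple-harmonic, h=-7: full span → s += -7 → s = 4.0000
seg 4 [255.2°–320°] uniform, h=8: full span → s += 8 → s = 12.0000
seg 5 [320°–360°] uniform, h=16: θ=347.7° here. β=27.7, B=40. 16·27.7/40 = 11.0800 → s = 23.0800
radial distance = base radius + s = 13 + 23.0800 = 36.0800

36.0800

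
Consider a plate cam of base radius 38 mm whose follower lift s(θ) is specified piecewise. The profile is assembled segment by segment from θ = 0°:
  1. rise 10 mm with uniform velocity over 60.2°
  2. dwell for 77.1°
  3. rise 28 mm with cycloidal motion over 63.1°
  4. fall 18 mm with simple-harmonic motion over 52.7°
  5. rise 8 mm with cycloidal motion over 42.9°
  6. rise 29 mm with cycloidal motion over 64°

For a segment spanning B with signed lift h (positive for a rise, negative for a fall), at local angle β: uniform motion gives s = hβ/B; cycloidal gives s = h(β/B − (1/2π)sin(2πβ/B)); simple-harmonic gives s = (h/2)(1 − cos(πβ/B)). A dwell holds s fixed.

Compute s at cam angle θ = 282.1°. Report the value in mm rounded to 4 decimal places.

seg 1 [0°–60.2°] uniform, h=10: full span → s += 10 → s = 10.0000
seg 2 [60.2°–137.3°] dwell: s stays 10.0000
seg 3 [137.3°–200.4°] cycloidal, h=28: full span → s += 28 → s = 38.0000
seg 4 [200.4°–253.1°] simple-harmonic, h=-18: full span → s += -18 → s = 20.0000
seg 5 [253.1°–296°] cycloidal, h=8: θ=282.1° here. β=29, B=42.9. 8·(0.6760 − sin(2π·0.6760)/(2π)) = 6.5460 → s = 26.5460

26.5460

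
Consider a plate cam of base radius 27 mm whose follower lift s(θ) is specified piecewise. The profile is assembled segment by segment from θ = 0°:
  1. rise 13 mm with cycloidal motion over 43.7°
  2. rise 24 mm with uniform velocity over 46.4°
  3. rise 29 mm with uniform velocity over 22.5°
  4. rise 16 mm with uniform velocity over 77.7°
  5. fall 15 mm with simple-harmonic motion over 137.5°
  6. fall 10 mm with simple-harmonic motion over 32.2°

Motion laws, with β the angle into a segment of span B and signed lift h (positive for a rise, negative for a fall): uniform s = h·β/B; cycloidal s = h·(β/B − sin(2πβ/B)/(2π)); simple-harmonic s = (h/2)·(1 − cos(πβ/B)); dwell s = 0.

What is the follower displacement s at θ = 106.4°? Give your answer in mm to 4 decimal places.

seg 1 [0°–43.7°] cycloidal, h=13: full span → s += 13 → s = 13.0000
seg 2 [43.7°–90.1°] uniform, h=24: full span → s += 24 → s = 37.0000
seg 3 [90.1°–112.6°] uniform, h=29: θ=106.4° here. β=16.3, B=22.5. 29·16.3/22.5 = 21.0089 → s = 58.0089

58.0089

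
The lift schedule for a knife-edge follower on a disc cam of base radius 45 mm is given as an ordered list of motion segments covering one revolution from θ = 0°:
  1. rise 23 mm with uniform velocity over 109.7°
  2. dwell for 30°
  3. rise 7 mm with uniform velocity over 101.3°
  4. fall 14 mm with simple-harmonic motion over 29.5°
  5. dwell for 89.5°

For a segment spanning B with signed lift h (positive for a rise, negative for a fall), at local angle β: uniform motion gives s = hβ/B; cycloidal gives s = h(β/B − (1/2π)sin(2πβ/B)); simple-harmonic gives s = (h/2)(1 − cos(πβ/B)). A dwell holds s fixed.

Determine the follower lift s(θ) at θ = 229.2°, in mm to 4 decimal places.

seg 1 [0°–109.7°] uniform, h=23: full span → s += 23 → s = 23.0000
seg 2 [109.7°–139.7°] dwell: s stays 23.0000
seg 3 [139.7°–241°] uniform, h=7: θ=229.2° here. β=89.5, B=101.3. 7·89.5/101.3 = 6.1846 → s = 29.1846

29.1846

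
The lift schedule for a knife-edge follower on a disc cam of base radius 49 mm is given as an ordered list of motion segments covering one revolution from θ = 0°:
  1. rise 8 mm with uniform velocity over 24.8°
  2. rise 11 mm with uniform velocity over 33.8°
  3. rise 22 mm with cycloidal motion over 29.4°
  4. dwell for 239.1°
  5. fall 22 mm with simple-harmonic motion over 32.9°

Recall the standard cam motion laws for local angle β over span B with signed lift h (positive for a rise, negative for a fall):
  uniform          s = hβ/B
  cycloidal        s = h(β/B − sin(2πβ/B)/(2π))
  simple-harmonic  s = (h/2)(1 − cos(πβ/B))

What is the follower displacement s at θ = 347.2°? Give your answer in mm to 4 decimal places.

seg 1 [0°–24.8°] uniform, h=8: full span → s += 8 → s = 8.0000
seg 2 [24.8°–58.6°] uniform, h=11: full span → s += 11 → s = 19.0000
seg 3 [58.6°–88°] cycloidal, h=22: full span → s += 22 → s = 41.0000
seg 4 [88°–327.1°] dwell: s stays 41.0000
seg 5 [327.1°–360°] simple-harmonic, h=-22: θ=347.2° here. β=20.1, B=32.9. -22/2·(1 − cos(π·0.6109)) = -14.7567 → s = 26.2433

26.2433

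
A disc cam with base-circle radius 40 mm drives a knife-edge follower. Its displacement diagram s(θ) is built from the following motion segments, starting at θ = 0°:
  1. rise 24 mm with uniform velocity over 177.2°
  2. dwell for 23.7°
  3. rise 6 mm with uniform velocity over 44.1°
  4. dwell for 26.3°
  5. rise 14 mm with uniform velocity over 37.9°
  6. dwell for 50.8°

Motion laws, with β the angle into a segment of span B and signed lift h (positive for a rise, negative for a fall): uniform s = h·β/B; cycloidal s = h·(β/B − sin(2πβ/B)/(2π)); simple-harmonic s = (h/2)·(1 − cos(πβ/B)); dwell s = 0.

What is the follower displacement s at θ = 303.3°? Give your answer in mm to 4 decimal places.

seg 1 [0°–177.2°] uniform, h=24: full span → s += 24 → s = 24.0000
seg 2 [177.2°–200.9°] dwell: s stays 24.0000
seg 3 [200.9°–245°] uniform, h=6: full span → s += 6 → s = 30.0000
seg 4 [245°–271.3°] dwell: s stays 30.0000
seg 5 [271.3°–309.2°] uniform, h=14: θ=303.3° here. β=32, B=37.9. 14·32/37.9 = 11.8206 → s = 41.8206

41.8206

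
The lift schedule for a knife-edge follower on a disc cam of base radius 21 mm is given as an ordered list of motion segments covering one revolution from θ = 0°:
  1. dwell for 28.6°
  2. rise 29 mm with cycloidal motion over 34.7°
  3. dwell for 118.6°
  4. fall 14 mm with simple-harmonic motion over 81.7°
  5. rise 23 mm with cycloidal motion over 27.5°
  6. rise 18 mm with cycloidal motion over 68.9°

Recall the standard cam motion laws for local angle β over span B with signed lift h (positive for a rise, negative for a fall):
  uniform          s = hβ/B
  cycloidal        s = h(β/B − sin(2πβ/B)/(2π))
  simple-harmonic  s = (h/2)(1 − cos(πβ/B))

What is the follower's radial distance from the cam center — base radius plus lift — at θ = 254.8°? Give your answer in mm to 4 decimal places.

seg 1 [0°–28.6°] dwell: s stays 0.0000
seg 2 [28.6°–63.3°] cycloidal, h=29: full span → s += 29 → s = 29.0000
seg 3 [63.3°–181.9°] dwell: s stays 29.0000
seg 4 [181.9°–263.6°] simple-harmonic, h=-14: θ=254.8° here. β=72.9, B=81.7. -14/2·(1 − cos(π·0.8923)) = -13.6030 → s = 15.3970
radial distance = base radius + s = 21 + 15.3970 = 36.3970

36.3970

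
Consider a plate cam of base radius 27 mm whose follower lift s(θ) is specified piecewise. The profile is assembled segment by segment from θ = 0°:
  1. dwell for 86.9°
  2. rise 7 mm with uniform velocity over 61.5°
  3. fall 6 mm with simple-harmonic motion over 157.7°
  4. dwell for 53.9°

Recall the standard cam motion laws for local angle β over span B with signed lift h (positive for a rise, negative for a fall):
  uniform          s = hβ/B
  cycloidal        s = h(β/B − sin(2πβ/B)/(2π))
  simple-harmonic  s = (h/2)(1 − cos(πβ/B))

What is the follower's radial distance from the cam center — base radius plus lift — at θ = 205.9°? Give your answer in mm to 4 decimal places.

seg 1 [0°–86.9°] dwell: s stays 0.0000
seg 2 [86.9°–148.4°] uniform, h=7: full span → s += 7 → s = 7.0000
seg 3 [148.4°–306.1°] simple-harmonic, h=-6: θ=205.9° here. β=57.5, B=157.7. -6/2·(1 − cos(π·0.3646)) = -1.7622 → s = 5.2378
radial distance = base radius + s = 27 + 5.2378 = 32.2378

32.2378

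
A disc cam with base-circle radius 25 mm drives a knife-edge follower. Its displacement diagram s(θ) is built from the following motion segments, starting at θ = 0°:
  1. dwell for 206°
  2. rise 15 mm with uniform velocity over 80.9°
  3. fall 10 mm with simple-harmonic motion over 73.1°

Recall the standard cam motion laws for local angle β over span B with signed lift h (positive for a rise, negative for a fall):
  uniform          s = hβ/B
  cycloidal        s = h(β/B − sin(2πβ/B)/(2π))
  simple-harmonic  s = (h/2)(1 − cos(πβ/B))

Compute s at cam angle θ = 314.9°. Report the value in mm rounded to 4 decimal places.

seg 1 [0°–206°] dwell: s stays 0.0000
seg 2 [206°–286.9°] uniform, h=15: full span → s += 15 → s = 15.0000
seg 3 [286.9°–360°] simple-harmonic, h=-10: θ=314.9° here. β=28, B=73.1. -10/2·(1 − cos(π·0.3830)) = -3.2038 → s = 11.7962

11.7962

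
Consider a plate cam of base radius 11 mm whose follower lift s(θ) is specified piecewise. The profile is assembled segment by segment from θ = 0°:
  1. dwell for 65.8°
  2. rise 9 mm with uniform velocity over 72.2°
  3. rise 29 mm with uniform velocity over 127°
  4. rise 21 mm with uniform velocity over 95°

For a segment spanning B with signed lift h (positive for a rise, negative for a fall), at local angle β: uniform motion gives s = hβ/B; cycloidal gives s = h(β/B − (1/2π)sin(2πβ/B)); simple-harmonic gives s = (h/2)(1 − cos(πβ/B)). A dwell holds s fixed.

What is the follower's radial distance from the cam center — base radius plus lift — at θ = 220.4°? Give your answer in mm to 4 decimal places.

seg 1 [0°–65.8°] dwell: s stays 0.0000
seg 2 [65.8°–138°] uniform, h=9: full span → s += 9 → s = 9.0000
seg 3 [138°–265°] uniform, h=29: θ=220.4° here. β=82.4, B=127. 29·82.4/127 = 18.8157 → s = 27.8157
radial distance = base radius + s = 11 + 27.8157 = 38.8157

38.8157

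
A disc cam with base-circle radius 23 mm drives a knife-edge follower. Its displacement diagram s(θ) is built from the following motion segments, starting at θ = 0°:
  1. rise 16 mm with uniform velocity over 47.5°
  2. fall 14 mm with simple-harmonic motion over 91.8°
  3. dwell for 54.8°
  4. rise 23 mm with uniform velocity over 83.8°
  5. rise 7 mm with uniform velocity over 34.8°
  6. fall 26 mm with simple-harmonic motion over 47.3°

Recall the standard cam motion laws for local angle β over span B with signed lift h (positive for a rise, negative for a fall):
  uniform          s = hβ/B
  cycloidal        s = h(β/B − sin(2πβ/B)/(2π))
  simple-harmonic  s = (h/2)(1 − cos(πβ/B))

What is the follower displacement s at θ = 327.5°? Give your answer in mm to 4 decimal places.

seg 1 [0°–47.5°] uniform, h=16: full span → s += 16 → s = 16.0000
seg 2 [47.5°–139.3°] simple-harmonic, h=-14: full span → s += -14 → s = 2.0000
seg 3 [139.3°–194.1°] dwell: s stays 2.0000
seg 4 [194.1°–277.9°] uniform, h=23: full span → s += 23 → s = 25.0000
seg 5 [277.9°–312.7°] uniform, h=7: full span → s += 7 → s = 32.0000
seg 6 [312.7°–360°] simple-harmonic, h=-26: θ=327.5° here. β=14.8, B=47.3. -26/2·(1 − cos(π·0.3129)) = -5.7911 → s = 26.2089

26.2089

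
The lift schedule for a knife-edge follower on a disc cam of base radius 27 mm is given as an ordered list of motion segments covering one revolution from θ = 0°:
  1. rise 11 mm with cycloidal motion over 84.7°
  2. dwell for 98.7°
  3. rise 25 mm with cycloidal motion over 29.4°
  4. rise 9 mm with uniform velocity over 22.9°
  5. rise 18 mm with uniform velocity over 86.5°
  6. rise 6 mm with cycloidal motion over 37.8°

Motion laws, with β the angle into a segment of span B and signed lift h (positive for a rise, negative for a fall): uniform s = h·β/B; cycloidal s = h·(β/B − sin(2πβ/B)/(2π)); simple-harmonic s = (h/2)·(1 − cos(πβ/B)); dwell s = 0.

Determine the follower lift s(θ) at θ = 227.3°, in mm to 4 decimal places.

seg 1 [0°–84.7°] cycloidal, h=11: full span → s += 11 → s = 11.0000
seg 2 [84.7°–183.4°] dwell: s stays 11.0000
seg 3 [183.4°–212.8°] cycloidal, h=25: full span → s += 25 → s = 36.0000
seg 4 [212.8°–235.7°] uniform, h=9: θ=227.3° here. β=14.5, B=22.9. 9·14.5/22.9 = 5.6987 → s = 41.6987

41.6987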